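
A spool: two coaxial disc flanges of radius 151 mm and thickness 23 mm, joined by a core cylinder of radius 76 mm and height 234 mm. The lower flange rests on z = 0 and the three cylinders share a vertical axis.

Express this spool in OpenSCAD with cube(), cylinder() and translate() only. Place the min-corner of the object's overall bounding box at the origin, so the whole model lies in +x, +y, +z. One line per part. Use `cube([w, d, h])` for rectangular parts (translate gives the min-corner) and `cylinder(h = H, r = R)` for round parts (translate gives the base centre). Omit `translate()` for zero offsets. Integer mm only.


translate([151, 151, 0]) cylinder(h = 23, r = 151);
translate([151, 151, 23]) cylinder(h = 234, r = 76);
translate([151, 151, 257]) cylinder(h = 23, r = 151);


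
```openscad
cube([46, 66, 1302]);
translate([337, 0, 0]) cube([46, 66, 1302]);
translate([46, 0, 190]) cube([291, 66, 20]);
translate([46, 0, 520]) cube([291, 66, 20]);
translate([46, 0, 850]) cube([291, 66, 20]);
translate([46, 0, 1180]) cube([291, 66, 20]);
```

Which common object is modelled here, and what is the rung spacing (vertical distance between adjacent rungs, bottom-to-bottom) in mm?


A ladder. The rung spacing is 330 mm.

Two tall 46×66 posts with 4 short bars between them — a ladder. Adjacent rungs sit at z = 190 and z = 520, so the spacing is 520 − 190 = 330 mm.


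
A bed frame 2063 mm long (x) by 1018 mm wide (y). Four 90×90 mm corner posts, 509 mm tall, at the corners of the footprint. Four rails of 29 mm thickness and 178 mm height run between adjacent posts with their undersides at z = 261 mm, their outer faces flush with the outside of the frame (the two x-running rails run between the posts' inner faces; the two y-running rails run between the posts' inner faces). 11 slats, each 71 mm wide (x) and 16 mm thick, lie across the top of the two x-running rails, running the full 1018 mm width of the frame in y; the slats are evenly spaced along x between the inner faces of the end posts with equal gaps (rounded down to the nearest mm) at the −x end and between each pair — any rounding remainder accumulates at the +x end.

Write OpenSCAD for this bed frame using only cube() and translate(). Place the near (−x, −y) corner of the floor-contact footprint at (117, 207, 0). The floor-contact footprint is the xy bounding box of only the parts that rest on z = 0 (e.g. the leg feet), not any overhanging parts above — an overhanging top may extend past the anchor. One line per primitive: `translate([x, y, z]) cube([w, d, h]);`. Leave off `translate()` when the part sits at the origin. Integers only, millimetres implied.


translate([117, 207, 0]) cube([90, 90, 509]);
translate([117, 1135, 0]) cube([90, 90, 509]);
translate([2090, 207, 0]) cube([90, 90, 509]);
translate([2090, 1135, 0]) cube([90, 90, 509]);
translate([207, 207, 261]) cube([1883, 29, 178]);
translate([207, 1196, 261]) cube([1883, 29, 178]);
translate([117, 297, 261]) cube([29, 838, 178]);
translate([2151, 297, 261]) cube([29, 838, 178]);
translate([298, 207, 439]) cube([71, 1018, 16]);
translate([460, 207, 439]) cube([71, 1018, 16]);
translate([622, 207, 439]) cube([71, 1018, 16]);
translate([784, 207, 439]) cube([71, 1018, 16]);
translate([946, 207, 439]) cube([71, 1018, 16]);
translate([1108, 207, 439]) cube([71, 1018, 16]);
translate([1270, 207, 439]) cube([71, 1018, 16]);
translate([1432, 207, 439]) cube([71, 1018, 16]);
translate([1594, 207, 439]) cube([71, 1018, 16]);
translate([1756, 207, 439]) cube([71, 1018, 16]);
translate([1918, 207, 439]) cube([71, 1018, 16]);


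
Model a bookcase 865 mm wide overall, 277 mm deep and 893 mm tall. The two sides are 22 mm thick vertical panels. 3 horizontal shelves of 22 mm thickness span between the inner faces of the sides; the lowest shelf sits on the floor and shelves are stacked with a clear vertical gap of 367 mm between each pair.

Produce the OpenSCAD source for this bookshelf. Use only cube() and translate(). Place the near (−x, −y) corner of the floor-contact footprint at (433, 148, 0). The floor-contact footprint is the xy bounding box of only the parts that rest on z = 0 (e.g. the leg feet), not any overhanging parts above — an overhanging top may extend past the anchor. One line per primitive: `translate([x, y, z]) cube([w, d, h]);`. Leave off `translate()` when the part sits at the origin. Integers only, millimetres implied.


translate([433, 148, 0]) cube([22, 277, 893]);
translate([1276, 148, 0]) cube([22, 277, 893]);
translate([455, 148, 0]) cube([821, 277, 22]);
translate([455, 148, 389]) cube([821, 277, 22]);
translate([455, 148, 778]) cube([821, 277, 22]);


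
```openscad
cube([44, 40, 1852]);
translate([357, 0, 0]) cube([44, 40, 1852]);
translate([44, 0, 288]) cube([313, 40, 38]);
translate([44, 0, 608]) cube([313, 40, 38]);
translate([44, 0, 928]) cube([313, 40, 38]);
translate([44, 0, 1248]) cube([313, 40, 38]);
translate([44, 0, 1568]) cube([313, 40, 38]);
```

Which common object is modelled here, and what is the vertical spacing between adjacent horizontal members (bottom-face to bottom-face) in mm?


A ladder. The rung spacing is 320 mm.

Two tall 44×40 posts with 5 short bars between them — a ladder. Adjacent rungs sit at z = 288 and z = 608, so the spacing is 608 − 288 = 320 mm.


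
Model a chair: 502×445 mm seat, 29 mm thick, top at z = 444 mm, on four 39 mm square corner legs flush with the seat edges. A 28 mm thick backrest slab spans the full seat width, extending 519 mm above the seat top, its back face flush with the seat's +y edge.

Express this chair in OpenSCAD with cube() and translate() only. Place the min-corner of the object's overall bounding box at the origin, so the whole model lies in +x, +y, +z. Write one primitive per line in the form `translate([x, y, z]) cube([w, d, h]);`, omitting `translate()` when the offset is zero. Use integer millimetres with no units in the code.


translate([0, 0, 415]) cube([502, 445, 29]);
cube([39, 39, 415]);
translate([463, 0, 0]) cube([39, 39, 415]);
translate([0, 406, 0]) cube([39, 39, 415]);
translate([463, 406, 0]) cube([39, 39, 415]);
translate([0, 417, 444]) cube([502, 28, 519]);


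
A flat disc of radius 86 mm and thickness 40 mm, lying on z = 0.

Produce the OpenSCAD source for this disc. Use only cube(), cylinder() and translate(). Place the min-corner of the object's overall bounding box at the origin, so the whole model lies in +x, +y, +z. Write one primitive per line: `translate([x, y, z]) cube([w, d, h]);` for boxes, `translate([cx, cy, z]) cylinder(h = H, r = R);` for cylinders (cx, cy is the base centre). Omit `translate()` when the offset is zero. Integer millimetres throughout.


translate([86, 86, 0]) cylinder(h = 40, r = 86);


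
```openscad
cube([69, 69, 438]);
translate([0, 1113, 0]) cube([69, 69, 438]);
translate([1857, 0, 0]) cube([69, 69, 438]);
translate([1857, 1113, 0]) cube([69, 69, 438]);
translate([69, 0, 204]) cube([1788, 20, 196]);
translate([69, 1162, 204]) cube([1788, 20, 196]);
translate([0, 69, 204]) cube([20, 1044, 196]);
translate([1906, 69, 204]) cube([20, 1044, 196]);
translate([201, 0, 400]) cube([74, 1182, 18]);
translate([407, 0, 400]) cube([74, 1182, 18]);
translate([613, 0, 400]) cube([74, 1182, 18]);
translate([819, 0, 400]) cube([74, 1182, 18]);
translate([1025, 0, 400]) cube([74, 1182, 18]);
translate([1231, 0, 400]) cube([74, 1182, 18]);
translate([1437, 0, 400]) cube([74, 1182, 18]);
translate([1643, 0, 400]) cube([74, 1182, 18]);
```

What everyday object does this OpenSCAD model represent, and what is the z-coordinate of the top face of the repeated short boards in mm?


A bed frame. The slat-top height is 418 mm.

Four posts, four rails, and a row of slats — a bed frame. Slats sit on the rails at z = 204 + 196 = 400; with slat thickness 18, the top is 418 mm.


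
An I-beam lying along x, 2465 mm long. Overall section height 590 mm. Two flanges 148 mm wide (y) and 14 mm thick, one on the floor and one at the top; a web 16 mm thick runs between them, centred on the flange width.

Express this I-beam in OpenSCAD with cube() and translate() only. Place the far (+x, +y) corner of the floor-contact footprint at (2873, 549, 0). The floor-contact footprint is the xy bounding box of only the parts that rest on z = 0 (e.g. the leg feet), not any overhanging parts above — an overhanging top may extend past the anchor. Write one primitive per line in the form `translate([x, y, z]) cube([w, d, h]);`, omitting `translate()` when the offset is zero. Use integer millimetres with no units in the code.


translate([408, 401, 0]) cube([2465, 148, 14]);
translate([408, 467, 14]) cube([2465, 16, 562]);
translate([408, 401, 576]) cube([2465, 148, 14]);


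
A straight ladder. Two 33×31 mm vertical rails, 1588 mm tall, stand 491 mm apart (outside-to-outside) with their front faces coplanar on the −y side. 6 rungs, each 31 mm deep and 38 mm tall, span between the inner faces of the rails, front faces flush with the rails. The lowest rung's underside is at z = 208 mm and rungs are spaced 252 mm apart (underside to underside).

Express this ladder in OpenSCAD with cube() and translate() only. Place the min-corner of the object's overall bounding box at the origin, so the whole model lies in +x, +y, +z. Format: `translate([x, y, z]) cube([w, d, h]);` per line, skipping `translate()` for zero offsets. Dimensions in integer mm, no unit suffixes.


cube([33, 31, 1588]);
translate([458, 0, 0]) cube([33, 31, 1588]);
translate([33, 0, 208]) cube([425, 31, 38]);
translate([33, 0, 460]) cube([425, 31, 38]);
translate([33, 0, 712]) cube([425, 31, 38]);
translate([33, 0, 964]) cube([425, 31, 38]);
translate([33, 0, 1216]) cube([425, 31, 38]);
translate([33, 0, 1468]) cube([425, 31, 38]);


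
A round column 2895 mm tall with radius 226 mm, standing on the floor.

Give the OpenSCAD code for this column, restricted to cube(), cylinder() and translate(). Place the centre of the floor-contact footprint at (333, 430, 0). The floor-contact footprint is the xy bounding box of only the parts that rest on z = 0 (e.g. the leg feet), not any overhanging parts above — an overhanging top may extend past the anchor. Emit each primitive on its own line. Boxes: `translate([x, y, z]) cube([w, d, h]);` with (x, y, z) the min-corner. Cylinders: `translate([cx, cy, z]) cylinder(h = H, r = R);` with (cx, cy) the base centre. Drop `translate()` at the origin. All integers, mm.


translate([333, 430, 0]) cylinder(h = 2895, r = 226);


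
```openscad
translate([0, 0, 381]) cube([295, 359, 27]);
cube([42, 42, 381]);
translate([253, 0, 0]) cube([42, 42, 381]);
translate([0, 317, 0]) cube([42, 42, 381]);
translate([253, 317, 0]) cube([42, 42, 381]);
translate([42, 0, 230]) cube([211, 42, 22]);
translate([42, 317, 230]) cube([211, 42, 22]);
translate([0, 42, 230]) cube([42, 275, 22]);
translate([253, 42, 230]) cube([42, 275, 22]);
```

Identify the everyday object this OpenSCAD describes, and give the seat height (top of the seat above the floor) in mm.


A stool. The seat height is 408 mm.

A 295×359×27 slab at z = 381 on four corner posts — a stool. The seat top is 381 + 27 = 408 mm.


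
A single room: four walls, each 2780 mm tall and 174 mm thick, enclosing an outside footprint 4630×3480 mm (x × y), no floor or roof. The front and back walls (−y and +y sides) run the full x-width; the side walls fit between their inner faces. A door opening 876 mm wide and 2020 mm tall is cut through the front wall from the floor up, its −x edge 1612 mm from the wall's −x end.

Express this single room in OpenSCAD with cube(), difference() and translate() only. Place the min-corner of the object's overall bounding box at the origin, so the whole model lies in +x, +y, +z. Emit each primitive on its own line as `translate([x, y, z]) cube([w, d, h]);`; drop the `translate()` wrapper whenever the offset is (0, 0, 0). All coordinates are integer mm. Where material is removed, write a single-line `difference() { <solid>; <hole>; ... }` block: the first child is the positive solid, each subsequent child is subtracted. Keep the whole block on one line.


difference() { cube([4630, 174, 2780]); translate([1612, 0, 0]) cube([876, 174, 2020]); }
translate([0, 3306, 0]) cube([4630, 174, 2780]);
translate([0, 174, 0]) cube([174, 3132, 2780]);
translate([4456, 174, 0]) cube([174, 3132, 2780]);


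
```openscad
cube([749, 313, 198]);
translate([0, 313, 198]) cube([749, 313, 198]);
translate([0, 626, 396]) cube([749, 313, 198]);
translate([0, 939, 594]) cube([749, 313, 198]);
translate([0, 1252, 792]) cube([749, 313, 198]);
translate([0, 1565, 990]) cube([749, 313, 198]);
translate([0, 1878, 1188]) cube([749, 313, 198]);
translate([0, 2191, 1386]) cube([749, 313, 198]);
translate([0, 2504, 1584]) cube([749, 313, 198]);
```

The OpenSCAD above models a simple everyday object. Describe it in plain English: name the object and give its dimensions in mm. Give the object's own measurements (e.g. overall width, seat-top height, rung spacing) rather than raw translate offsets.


A straight staircase of 9 solid steps. Each step is 749 mm wide (x), 313 mm deep (y, the going) and 198 mm tall (the rise). The first step rests on the floor; each subsequent step sits one going further in +y and one rise higher in +z, directly behind and above the previous step with no overlap.


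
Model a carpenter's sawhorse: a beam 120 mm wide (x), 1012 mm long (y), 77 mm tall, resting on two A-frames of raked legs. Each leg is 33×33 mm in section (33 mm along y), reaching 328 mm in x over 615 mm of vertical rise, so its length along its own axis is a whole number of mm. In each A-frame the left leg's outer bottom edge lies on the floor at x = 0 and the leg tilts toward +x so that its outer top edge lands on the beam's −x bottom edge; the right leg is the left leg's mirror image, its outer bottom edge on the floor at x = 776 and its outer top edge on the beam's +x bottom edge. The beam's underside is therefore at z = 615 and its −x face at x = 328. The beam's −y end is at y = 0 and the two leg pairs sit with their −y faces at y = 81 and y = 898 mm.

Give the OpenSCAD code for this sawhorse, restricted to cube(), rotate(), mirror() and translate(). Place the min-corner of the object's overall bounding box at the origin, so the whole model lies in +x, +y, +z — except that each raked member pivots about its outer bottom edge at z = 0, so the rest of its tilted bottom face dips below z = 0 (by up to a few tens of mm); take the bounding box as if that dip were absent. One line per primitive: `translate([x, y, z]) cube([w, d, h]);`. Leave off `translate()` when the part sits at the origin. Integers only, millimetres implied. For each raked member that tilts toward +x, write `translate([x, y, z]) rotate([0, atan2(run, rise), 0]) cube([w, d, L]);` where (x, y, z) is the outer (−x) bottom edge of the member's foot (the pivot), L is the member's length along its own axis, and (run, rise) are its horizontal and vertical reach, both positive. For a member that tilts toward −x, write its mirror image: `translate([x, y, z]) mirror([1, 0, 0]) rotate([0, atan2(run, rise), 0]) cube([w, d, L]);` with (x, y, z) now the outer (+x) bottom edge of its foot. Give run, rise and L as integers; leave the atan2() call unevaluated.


// leg length = √(328² + 615²) = 697
// right-leg outer foot x = 2·328 + 120 = 776
// beam min-corner = (328, 0, 615)
translate([328, 0, 615]) cube([120, 1012, 77]);
translate([0, 81, 0]) rotate([0, atan2(328, 615), 0]) cube([33, 33, 697]);
translate([776, 81, 0]) mirror([1, 0, 0]) rotate([0, atan2(328, 615), 0]) cube([33, 33, 697]);
translate([0, 898, 0]) rotate([0, atan2(328, 615), 0]) cube([33, 33, 697]);
translate([776, 898, 0]) mirror([1, 0, 0]) rotate([0, atan2(328, 615), 0]) cube([33, 33, 697]);


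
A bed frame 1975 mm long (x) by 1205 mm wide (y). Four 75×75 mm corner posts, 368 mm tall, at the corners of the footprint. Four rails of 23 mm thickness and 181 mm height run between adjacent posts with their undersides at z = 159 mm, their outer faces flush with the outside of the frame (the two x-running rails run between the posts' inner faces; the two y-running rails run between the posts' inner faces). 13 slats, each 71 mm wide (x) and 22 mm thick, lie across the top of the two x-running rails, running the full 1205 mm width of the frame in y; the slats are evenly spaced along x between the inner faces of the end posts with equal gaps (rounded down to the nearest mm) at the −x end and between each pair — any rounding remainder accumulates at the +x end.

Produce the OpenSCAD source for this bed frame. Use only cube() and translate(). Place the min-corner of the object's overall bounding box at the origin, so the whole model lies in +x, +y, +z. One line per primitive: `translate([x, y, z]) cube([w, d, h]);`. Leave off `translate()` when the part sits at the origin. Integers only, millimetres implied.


cube([75, 75, 368]);
translate([0, 1130, 0]) cube([75, 75, 368]);
translate([1900, 0, 0]) cube([75, 75, 368]);
translate([1900, 1130, 0]) cube([75, 75, 368]);
translate([75, 0, 159]) cube([1825, 23, 181]);
translate([75, 1182, 159]) cube([1825, 23, 181]);
translate([0, 75, 159]) cube([23, 1055, 181]);
translate([1952, 75, 159]) cube([23, 1055, 181]);
translate([139, 0, 340]) cube([71, 1205, 22]);
translate([274, 0, 340]) cube([71, 1205, 22]);
translate([409, 0, 340]) cube([71, 1205, 22]);
translate([544, 0, 340]) cube([71, 1205, 22]);
translate([679, 0, 340]) cube([71, 1205, 22]);
translate([814, 0, 340]) cube([71, 1205, 22]);
translate([949, 0, 340]) cube([71, 1205, 22]);
translate([1084, 0, 340]) cube([71, 1205, 22]);
translate([1219, 0, 340]) cube([71, 1205, 22]);
translate([1354, 0, 340]) cube([71, 1205, 22]);
translate([1489, 0, 340]) cube([71, 1205, 22]);
translate([1624, 0, 340]) cube([71, 1205, 22]);
translate([1759, 0, 340]) cube([71, 1205, 22]);


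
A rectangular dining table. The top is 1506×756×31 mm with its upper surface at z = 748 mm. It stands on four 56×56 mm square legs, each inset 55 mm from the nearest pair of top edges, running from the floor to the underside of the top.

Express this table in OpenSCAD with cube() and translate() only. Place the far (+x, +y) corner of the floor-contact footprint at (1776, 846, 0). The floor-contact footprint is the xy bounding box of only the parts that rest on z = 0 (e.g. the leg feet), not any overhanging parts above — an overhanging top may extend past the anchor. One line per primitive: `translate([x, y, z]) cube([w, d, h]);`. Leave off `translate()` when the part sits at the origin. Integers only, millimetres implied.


translate([325, 145, 717]) cube([1506, 756, 31]);
translate([380, 200, 0]) cube([56, 56, 717]);
translate([1720, 200, 0]) cube([56, 56, 717]);
translate([380, 790, 0]) cube([56, 56, 717]);
translate([1720, 790, 0]) cube([56, 56, 717]);


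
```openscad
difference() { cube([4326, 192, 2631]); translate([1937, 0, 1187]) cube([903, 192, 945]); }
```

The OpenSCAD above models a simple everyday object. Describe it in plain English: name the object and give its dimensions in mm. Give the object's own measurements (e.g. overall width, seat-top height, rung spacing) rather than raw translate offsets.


A wall 4326 mm long (x), 192 mm thick (y), 2631 mm tall, with a rectangular window opening cut through it. The opening is 903 mm wide and 945 mm tall; its sill is at z = 1187 mm and its near (−x) edge is 1937 mm from the wall's −x end. The opening passes through the full wall thickness.


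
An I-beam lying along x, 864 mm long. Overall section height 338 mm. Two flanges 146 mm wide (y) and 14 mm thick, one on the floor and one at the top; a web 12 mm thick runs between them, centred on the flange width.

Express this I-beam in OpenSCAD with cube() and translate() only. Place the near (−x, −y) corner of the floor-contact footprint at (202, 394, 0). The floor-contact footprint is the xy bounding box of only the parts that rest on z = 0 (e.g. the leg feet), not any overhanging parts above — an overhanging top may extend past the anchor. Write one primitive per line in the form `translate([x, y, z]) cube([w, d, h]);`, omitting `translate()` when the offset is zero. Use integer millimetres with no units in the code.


translate([202, 394, 0]) cube([864, 146, 14]);
translate([202, 461, 14]) cube([864, 12, 310]);
translate([202, 394, 324]) cube([864, 146, 14]);


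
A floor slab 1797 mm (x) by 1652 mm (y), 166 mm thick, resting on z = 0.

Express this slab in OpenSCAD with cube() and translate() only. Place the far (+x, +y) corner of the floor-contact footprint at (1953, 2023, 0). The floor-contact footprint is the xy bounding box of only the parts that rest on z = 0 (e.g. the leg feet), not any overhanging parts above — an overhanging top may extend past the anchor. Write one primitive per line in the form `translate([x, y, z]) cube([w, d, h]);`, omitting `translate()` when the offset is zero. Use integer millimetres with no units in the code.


translate([156, 371, 0]) cube([1797, 1652, 166]);


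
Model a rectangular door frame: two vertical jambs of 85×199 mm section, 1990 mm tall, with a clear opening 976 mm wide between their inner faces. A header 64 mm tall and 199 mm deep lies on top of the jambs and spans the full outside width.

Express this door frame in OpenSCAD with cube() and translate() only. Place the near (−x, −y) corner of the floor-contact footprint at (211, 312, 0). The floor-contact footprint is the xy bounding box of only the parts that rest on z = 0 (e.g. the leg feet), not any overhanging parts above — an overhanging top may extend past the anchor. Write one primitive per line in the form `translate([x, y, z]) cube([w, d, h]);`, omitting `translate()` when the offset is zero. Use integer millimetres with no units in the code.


translate([211, 312, 0]) cube([85, 199, 1990]);
translate([1272, 312, 0]) cube([85, 199, 1990]);
translate([211, 312, 1990]) cube([1146, 199, 64]);


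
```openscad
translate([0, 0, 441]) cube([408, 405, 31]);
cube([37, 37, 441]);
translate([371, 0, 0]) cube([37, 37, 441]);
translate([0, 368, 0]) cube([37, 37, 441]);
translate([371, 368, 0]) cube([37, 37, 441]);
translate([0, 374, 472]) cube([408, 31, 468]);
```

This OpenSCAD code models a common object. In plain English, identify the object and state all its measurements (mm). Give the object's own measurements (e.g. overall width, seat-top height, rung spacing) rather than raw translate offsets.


A chair. The seat is a 408×405×31 mm slab with its top at z = 472 mm, on four 37×37 mm corner legs (flush with the seat edges, standing on z = 0). A flat backrest 31 mm thick, 468 mm tall, spans the full seat width and rises from the seat top along its +y edge, rear face flush with the rear of the seat.


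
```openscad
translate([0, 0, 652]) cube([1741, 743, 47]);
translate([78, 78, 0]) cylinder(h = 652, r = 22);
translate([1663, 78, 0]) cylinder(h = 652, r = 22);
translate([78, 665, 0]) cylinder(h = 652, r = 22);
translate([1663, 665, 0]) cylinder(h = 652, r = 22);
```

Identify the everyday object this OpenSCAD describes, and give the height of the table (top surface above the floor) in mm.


A table. The table height is 699 mm.

A 1741×743×47 slab sits at z = 652 on four Ø44 mm round legs — a table. The top surface is at 652 + 47 = 699 mm.


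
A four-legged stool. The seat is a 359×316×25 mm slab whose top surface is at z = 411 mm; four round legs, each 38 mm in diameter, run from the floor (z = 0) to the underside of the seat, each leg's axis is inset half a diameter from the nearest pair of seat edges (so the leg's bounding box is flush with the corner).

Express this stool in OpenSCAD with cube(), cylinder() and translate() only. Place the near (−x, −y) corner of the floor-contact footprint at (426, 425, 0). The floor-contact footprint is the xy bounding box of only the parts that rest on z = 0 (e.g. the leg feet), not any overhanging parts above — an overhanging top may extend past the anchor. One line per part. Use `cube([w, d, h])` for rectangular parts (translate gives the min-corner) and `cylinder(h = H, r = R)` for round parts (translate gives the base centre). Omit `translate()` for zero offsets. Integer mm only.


// leg_h = 411 - 25 = 386
translate([426, 425, 386]) cube([359, 316, 25]);
translate([445, 444, 0]) cylinder(h = 386, r = 19);
translate([766, 444, 0]) cylinder(h = 386, r = 19);
translate([445, 722, 0]) cylinder(h = 386, r = 19);
translate([766, 722, 0]) cylinder(h = 386, r = 19);


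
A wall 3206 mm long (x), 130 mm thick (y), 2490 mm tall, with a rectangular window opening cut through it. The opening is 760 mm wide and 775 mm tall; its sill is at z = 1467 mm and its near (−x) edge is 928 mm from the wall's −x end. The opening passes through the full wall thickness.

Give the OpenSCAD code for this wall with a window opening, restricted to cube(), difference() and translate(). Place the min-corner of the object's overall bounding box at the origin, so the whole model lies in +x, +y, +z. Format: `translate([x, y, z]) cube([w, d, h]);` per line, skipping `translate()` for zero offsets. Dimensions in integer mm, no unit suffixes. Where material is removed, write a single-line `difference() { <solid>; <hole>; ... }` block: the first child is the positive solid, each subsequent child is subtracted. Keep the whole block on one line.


difference() { cube([3206, 130, 2490]); translate([928, 0, 1467]) cube([760, 130, 775]); }


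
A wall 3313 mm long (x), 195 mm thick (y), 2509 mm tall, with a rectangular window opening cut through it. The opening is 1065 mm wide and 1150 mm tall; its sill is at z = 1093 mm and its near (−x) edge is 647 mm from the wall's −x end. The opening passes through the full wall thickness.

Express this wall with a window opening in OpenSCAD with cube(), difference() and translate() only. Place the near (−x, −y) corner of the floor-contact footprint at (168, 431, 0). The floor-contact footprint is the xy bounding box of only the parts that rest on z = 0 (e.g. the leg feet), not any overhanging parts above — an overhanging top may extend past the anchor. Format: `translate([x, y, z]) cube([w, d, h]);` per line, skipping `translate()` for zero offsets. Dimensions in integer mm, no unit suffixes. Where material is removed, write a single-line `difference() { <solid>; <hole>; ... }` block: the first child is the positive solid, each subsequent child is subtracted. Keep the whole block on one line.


difference() { translate([168, 431, 0]) cube([3313, 195, 2509]); translate([815, 431, 1093]) cube([1065, 195, 1150]); }


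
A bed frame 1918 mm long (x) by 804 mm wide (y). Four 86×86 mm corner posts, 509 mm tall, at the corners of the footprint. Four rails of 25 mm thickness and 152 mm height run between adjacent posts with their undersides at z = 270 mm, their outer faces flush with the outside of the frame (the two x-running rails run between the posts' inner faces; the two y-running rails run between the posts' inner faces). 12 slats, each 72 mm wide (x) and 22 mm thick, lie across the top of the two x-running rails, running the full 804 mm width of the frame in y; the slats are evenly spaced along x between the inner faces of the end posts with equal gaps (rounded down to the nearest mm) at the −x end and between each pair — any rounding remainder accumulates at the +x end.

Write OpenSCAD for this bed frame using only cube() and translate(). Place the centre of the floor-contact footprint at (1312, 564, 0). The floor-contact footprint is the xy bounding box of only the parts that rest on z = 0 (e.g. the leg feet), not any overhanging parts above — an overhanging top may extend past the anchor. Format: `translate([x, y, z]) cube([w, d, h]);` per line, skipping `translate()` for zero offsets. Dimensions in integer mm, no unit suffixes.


translate([353, 162, 0]) cube([86, 86, 509]);
translate([353, 880, 0]) cube([86, 86, 509]);
translate([2185, 162, 0]) cube([86, 86, 509]);
translate([2185, 880, 0]) cube([86, 86, 509]);
translate([439, 162, 270]) cube([1746, 25, 152]);
translate([439, 941, 270]) cube([1746, 25, 152]);
translate([353, 248, 270]) cube([25, 632, 152]);
translate([2246, 248, 270]) cube([25, 632, 152]);
translate([506, 162, 422]) cube([72, 804, 22]);
translate([645, 162, 422]) cube([72, 804, 22]);
translate([784, 162, 422]) cube([72, 804, 22]);
translate([923, 162, 422]) cube([72, 804, 22]);
translate([1062, 162, 422]) cube([72, 804, 22]);
translate([1201, 162, 422]) cube([72, 804, 22]);
translate([1340, 162, 422]) cube([72, 804, 22]);
translate([1479, 162, 422]) cube([72, 804, 22]);
translate([1618, 162, 422]) cube([72, 804, 22]);
translate([1757, 162, 422]) cube([72, 804, 22]);
translate([1896, 162, 422]) cube([72, 804, 22]);
translate([2035, 162, 422]) cube([72, 804, 22]);


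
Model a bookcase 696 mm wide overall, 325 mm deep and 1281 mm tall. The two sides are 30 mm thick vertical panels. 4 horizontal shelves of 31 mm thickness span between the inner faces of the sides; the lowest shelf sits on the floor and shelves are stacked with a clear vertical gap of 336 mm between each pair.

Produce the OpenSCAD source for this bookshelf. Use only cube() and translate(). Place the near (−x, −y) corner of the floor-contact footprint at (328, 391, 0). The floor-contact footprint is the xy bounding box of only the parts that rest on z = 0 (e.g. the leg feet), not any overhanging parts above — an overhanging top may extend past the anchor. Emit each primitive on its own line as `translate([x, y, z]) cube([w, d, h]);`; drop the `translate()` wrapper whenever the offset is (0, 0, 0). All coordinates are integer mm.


translate([328, 391, 0]) cube([30, 325, 1281]);
translate([994, 391, 0]) cube([30, 325, 1281]);
translate([358, 391, 0]) cube([636, 325, 31]);
translate([358, 391, 367]) cube([636, 325, 31]);
translate([358, 391, 734]) cube([636, 325, 31]);
translate([358, 391, 1101]) cube([636, 325, 31]);


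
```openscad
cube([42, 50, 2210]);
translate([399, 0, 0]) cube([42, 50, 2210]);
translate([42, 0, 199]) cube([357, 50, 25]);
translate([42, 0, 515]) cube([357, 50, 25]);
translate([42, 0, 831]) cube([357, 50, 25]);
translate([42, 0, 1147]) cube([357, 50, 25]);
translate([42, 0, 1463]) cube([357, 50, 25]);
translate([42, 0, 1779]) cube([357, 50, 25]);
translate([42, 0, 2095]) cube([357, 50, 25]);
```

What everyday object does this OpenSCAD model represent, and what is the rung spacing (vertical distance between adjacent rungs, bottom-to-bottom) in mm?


A ladder. The rung spacing is 316 mm.

Two tall 42×50 posts with 7 short bars between them — a ladder. Adjacent rungs sit at z = 199 and z = 515, so the spacing is 515 − 199 = 316 mm.


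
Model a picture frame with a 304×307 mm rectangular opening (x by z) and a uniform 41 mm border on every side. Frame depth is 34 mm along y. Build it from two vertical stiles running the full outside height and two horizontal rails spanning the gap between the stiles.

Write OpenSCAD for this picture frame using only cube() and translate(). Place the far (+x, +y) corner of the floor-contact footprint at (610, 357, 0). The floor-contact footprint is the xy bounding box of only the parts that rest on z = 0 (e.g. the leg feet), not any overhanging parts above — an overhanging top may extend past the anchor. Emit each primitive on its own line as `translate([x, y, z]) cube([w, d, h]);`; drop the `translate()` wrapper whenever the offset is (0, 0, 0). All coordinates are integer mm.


translate([224, 323, 0]) cube([41, 34, 389]);
translate([569, 323, 0]) cube([41, 34, 389]);
translate([265, 323, 0]) cube([304, 34, 41]);
translate([265, 323, 348]) cube([304, 34, 41]);


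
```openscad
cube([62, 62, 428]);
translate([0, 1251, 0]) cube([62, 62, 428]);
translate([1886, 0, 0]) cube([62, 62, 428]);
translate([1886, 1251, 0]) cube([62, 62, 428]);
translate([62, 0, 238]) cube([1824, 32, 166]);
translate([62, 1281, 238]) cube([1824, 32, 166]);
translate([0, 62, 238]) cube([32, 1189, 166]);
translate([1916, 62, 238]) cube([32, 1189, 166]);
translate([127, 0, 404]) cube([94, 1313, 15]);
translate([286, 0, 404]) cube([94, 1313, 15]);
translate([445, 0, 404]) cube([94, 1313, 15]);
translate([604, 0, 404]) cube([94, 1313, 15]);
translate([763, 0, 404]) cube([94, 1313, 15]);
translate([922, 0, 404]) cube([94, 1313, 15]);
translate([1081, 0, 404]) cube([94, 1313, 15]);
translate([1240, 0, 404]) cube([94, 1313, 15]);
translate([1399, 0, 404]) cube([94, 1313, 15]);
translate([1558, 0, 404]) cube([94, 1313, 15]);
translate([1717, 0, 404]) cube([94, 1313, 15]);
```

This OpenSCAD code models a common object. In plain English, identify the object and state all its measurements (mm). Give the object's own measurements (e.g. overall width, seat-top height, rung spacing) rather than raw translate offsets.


A bed frame 1948 mm long (x) by 1313 mm wide (y). Four 62×62 mm corner posts, 428 mm tall, at the corners of the footprint. Four rails of 32 mm thickness and 166 mm height run between adjacent posts with their undersides at z = 238 mm, their outer faces flush with the outside of the frame (the two x-running rails run between the posts' inner faces; the two y-running rails run between the posts' inner faces). 11 slats, each 94 mm wide (x) and 15 mm thick, lie across the top of the two x-running rails, running the full 1313 mm width of the frame in y; along x they sit between the end posts with a 65 mm gap after the −x posts and between neighbouring slats, leaving 75 mm before the +x posts.


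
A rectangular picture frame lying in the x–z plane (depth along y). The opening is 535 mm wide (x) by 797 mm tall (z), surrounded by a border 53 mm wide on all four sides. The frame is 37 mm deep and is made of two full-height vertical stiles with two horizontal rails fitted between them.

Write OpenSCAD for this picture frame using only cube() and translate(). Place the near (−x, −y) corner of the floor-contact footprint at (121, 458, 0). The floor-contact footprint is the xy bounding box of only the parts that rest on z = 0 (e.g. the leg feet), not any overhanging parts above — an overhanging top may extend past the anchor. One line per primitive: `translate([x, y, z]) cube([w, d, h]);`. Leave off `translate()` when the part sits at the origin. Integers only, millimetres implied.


translate([121, 458, 0]) cube([53, 37, 903]);
translate([709, 458, 0]) cube([53, 37, 903]);
translate([174, 458, 0]) cube([535, 37, 53]);
translate([174, 458, 850]) cube([535, 37, 53]);


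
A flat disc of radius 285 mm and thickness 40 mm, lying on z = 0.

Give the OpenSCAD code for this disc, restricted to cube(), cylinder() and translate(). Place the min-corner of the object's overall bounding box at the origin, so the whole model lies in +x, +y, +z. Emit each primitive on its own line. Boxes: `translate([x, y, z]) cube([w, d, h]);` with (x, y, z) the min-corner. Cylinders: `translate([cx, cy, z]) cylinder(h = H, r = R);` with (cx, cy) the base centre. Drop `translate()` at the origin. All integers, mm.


translate([285, 285, 0]) cylinder(h = 40, r = 285);


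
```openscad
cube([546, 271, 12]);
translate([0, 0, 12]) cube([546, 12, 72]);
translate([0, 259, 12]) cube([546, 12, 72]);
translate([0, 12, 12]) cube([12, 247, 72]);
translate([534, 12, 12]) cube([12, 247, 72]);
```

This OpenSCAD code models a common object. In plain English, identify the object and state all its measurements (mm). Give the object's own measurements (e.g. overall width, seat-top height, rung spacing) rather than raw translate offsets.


An open-topped rectangular box: outside dimensions 546×271×84 mm, with a uniform wall and base thickness of 12 mm. The base is a full 546×271 slab on the floor; four walls sit on top of the base. The front and back walls (the −y and +y sides) span the full width; the two side walls fit between them.


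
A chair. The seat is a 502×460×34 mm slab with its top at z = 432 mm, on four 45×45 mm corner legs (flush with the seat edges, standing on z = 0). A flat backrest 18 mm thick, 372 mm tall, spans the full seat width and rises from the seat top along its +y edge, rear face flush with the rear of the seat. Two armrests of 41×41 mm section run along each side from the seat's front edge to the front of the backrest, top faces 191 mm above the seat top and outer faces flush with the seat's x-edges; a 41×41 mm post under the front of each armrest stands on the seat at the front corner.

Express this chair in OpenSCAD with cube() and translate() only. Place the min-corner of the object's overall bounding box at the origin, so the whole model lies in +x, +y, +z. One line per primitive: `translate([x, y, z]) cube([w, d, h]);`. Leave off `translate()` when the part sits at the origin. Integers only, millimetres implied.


// leg_h = 432 - 34 = 398
// arm post h = 191 - 41 = 150
translate([0, 0, 398]) cube([502, 460, 34]);
cube([45, 45, 398]);
translate([457, 0, 0]) cube([45, 45, 398]);
translate([0, 415, 0]) cube([45, 45, 398]);
translate([457, 415, 0]) cube([45, 45, 398]);
translate([0, 442, 432]) cube([502, 18, 372]);
translate([0, 0, 582]) cube([41, 442, 41]);
translate([461, 0, 582]) cube([41, 442, 41]);
translate([0, 0, 432]) cube([41, 41, 150]);
translate([461, 0, 432]) cube([41, 41, 150]);


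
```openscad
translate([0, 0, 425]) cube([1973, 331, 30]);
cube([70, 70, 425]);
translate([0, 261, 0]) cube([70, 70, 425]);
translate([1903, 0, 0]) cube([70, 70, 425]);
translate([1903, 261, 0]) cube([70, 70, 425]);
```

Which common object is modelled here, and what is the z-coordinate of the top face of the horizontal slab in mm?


A bench. The seat-top height is 455 mm.

A long slab on four corner posts — a bench. The slab sits at z = 425 with thickness 30, so the top is 425 + 30 = 455 mm.


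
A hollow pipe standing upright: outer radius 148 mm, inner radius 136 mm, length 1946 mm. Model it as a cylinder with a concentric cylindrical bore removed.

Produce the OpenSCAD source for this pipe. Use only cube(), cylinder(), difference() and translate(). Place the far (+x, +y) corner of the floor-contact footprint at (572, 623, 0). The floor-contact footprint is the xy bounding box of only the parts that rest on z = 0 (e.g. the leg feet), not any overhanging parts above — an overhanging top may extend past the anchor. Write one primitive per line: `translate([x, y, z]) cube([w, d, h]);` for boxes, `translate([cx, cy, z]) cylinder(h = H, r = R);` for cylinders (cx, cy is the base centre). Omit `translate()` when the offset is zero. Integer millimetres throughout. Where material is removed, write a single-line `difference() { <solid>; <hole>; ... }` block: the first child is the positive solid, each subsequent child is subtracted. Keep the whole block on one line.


difference() { translate([424, 475, 0]) cylinder(h = 1946, r = 148); translate([424, 475, 0]) cylinder(h = 1946, r = 136); }


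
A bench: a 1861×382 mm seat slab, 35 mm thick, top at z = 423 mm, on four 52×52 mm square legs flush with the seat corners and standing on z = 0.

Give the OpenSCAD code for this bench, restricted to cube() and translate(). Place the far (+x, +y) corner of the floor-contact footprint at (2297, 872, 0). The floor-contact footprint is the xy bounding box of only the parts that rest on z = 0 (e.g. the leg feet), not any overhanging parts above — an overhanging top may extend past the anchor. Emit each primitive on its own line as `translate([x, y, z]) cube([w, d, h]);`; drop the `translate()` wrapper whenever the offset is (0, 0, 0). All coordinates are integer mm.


translate([436, 490, 388]) cube([1861, 382, 35]);
translate([436, 490, 0]) cube([52, 52, 388]);
translate([436, 820, 0]) cube([52, 52, 388]);
translate([2245, 490, 0]) cube([52, 52, 388]);
translate([2245, 820, 0]) cube([52, 52, 388]);


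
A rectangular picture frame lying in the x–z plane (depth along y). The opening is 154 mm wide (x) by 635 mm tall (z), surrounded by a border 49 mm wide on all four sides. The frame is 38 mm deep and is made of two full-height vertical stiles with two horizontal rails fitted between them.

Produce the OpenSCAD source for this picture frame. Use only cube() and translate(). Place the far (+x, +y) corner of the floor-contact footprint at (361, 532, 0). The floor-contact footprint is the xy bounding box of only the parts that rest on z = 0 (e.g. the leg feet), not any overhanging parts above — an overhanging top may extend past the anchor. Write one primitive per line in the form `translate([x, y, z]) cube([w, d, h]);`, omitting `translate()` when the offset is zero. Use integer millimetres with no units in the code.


translate([109, 494, 0]) cube([49, 38, 733]);
translate([312, 494, 0]) cube([49, 38, 733]);
translate([158, 494, 0]) cube([154, 38, 49]);
translate([158, 494, 684]) cube([154, 38, 49]);
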